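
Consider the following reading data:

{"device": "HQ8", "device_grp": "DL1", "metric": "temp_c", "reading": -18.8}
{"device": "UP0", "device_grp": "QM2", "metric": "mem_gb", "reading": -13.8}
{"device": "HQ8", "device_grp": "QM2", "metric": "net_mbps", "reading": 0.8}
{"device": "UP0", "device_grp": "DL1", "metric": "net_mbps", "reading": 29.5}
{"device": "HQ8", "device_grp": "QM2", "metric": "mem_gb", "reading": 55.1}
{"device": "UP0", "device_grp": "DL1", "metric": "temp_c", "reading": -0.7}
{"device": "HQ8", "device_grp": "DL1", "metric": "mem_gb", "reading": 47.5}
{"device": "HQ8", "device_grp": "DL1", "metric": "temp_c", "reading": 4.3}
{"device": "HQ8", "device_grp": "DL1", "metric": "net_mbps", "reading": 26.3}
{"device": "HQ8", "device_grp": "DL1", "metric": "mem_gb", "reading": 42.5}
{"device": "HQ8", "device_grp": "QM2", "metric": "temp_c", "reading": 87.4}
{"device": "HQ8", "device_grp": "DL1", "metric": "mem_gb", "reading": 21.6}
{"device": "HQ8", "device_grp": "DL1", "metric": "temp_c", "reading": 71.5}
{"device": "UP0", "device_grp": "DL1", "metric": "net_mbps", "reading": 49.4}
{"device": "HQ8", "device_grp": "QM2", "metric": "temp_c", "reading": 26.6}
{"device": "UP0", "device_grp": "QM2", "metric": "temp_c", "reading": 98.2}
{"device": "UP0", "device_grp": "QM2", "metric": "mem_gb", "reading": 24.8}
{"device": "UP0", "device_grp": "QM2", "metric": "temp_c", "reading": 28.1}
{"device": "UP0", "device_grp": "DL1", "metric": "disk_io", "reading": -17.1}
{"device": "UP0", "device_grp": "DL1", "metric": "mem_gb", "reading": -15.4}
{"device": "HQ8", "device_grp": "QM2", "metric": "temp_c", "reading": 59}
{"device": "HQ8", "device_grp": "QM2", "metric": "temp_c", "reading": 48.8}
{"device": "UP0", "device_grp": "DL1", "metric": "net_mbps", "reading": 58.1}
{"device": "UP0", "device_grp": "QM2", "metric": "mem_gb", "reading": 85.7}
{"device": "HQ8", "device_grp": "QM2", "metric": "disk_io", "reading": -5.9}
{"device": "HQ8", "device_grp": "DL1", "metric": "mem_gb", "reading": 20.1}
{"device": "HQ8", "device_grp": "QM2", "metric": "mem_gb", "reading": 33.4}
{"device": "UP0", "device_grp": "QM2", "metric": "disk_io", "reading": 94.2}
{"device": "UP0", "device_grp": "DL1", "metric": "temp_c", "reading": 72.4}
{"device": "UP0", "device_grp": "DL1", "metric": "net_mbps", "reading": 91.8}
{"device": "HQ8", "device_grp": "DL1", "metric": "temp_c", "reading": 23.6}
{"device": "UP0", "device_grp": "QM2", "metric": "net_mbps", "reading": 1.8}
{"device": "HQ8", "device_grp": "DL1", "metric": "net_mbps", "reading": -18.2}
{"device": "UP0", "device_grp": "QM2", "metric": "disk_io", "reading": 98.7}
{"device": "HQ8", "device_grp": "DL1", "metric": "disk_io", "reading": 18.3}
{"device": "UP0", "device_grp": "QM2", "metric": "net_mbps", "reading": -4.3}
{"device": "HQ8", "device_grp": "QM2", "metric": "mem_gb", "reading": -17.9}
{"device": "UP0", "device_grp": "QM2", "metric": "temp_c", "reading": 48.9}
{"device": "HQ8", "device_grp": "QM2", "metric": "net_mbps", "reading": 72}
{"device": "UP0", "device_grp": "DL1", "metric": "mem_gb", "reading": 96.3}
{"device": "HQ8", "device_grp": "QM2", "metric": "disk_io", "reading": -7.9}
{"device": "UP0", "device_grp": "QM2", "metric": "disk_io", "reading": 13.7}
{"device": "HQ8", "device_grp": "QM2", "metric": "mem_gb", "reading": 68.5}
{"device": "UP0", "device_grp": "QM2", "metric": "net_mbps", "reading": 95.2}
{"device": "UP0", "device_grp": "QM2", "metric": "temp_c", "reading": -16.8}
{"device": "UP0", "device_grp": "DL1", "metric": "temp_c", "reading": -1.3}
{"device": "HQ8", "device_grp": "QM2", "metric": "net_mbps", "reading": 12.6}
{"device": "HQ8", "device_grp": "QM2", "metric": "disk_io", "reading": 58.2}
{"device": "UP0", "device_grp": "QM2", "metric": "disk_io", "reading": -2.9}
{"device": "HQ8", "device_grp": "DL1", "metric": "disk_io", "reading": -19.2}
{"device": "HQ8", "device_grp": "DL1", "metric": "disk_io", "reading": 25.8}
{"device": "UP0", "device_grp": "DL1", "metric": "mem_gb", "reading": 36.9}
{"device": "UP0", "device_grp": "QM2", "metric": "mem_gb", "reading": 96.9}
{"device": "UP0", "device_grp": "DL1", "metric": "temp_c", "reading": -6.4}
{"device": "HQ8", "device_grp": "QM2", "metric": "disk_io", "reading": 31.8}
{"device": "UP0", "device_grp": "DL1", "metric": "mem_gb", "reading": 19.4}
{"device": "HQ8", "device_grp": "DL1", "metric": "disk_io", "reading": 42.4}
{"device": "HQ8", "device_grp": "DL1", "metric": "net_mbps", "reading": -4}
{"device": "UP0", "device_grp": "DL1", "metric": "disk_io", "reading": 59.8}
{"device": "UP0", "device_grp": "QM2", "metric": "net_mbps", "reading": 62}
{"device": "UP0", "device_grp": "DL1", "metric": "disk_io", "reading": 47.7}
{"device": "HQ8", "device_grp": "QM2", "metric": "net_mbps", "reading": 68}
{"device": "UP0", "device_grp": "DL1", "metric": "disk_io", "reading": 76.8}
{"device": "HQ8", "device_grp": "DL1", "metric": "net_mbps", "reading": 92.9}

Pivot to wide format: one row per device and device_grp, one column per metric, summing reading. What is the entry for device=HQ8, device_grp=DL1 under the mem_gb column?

131.7

Rows with device=HQ8, device_grp=DL1 and metric=mem_gb: reading values are 47.5, 42.5, 21.6, 20.1.
47.5 + 42.5 + 21.6 + 20.1 = 131.7.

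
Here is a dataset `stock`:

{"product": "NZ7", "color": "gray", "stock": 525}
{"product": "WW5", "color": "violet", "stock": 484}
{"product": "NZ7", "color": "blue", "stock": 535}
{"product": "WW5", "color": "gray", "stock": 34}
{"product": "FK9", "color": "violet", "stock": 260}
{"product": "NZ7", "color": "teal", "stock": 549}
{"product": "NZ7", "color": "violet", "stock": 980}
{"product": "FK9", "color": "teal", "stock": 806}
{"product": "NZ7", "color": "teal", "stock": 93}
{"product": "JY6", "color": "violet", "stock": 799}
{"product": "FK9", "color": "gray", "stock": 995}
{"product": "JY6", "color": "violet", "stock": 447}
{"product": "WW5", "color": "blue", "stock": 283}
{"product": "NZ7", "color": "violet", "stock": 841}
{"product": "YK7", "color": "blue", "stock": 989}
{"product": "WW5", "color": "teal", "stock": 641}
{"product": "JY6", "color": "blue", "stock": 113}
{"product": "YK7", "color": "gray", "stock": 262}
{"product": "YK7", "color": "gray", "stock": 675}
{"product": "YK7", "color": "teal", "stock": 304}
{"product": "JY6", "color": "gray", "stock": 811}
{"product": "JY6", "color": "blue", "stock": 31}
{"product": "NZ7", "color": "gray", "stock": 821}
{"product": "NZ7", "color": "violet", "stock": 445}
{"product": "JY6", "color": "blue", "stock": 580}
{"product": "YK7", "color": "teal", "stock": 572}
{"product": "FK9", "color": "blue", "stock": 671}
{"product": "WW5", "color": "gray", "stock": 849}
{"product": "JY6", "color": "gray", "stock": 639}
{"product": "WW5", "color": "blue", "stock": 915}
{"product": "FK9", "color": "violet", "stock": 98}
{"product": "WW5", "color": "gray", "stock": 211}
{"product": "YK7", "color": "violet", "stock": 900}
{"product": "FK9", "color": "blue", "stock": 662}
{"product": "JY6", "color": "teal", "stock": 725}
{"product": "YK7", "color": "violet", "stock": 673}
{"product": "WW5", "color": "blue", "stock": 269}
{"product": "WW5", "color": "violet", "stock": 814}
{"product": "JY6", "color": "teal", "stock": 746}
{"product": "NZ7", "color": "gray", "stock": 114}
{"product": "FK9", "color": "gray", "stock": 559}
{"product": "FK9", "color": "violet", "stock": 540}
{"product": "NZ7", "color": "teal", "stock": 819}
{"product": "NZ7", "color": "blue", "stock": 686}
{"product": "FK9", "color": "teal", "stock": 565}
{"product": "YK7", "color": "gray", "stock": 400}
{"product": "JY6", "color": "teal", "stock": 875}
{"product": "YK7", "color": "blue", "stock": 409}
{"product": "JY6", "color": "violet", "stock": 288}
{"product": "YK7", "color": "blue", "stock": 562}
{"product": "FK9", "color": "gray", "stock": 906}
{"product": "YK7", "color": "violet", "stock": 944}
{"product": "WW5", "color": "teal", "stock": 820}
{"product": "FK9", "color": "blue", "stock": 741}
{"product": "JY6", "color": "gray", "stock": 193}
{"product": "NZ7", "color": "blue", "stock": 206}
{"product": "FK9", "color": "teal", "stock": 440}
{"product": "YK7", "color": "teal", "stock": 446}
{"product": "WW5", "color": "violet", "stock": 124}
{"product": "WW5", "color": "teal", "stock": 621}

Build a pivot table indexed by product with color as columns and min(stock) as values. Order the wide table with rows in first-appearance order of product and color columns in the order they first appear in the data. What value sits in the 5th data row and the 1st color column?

With rows in first-appearance order of product, row 5 is product=YK7. color columns in first-appearance order: gray, violet, blue, teal; column 1 is gray.
Long rows with product=YK7, color=gray: min(262, 675, 400) = 262.

262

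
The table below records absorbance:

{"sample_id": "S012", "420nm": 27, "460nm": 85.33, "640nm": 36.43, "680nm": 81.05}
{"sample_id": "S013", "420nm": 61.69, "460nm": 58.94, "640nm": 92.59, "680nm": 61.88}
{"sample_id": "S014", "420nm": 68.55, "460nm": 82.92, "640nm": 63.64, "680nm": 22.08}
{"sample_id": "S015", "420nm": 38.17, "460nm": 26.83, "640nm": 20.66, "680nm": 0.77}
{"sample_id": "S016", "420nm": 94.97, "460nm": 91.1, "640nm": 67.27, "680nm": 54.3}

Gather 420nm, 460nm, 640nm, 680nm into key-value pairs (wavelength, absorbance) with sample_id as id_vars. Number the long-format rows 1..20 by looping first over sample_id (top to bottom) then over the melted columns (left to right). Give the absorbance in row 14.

26.83

20 rows total (5 × 4). Row 14: index ⌊(14-1)/4⌋ = 3 into sample_id → S015; (14-1) mod 4 = 1 into the melted columns → 460nm.
So row 14 is (S015, 460nm, 26.83); absorbance = 26.83.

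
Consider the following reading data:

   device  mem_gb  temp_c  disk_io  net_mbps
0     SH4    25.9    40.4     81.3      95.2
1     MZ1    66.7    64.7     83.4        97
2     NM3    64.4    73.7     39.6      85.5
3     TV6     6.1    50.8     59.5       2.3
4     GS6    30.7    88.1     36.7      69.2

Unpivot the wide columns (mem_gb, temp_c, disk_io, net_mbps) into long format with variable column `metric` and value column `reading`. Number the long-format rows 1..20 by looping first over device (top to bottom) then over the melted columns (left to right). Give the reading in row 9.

64.4

20 rows total (5 × 4). Row 9: index ⌊(9-1)/4⌋ = 2 into device → NM3; (9-1) mod 4 = 0 into the melted columns → mem_gb.
So row 9 is (NM3, mem_gb, 64.4); reading = 64.4.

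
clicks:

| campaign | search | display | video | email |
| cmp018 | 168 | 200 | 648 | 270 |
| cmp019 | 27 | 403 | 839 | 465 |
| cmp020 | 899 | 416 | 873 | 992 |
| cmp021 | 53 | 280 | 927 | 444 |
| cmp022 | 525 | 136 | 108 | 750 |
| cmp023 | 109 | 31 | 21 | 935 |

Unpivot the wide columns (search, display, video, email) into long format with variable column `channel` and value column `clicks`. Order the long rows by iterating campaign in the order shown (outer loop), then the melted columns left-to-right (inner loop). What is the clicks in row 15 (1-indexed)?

24 rows total (6 × 4). Row 15: index ⌊(15-1)/4⌋ = 3 into campaign → cmp021; (15-1) mod 4 = 2 into the melted columns → video.
So row 15 is (cmp021, video, 927); clicks = 927.

927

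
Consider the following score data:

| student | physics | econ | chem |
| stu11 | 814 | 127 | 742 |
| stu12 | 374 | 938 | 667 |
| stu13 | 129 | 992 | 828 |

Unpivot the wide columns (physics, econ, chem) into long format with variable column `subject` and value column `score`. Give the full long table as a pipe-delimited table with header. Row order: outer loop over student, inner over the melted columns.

Each (student, column) pair becomes one row: 3 × 3 = 9 rows.
For example, (stu11, physics) → score=814.

| student | subject | score |
| stu11 | physics | 814 |
| stu11 | econ | 127 |
| stu11 | chem | 742 |
| stu12 | physics | 374 |
| stu12 | econ | 938 |
| stu12 | chem | 667 |
| stu13 | physics | 129 |
| stu13 | econ | 992 |
| stu13 | chem | 828 |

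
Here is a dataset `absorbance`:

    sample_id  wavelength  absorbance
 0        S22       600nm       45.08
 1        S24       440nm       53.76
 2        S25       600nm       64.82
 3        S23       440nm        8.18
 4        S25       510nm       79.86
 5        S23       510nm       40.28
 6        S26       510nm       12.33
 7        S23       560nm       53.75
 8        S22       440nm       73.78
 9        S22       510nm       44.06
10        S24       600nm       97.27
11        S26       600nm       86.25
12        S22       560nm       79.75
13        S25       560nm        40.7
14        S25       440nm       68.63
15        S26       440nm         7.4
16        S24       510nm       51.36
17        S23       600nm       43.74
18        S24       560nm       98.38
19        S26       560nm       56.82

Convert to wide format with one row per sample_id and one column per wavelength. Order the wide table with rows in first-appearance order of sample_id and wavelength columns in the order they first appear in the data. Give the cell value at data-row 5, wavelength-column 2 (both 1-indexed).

7.4

With rows in first-appearance order of sample_id, row 5 is sample_id=S26. wavelength columns in first-appearance order: 600nm, 440nm, 510nm, 560nm; column 2 is 440nm.
Long rows with sample_id=S26, wavelength=440nm: absorbance = 7.4.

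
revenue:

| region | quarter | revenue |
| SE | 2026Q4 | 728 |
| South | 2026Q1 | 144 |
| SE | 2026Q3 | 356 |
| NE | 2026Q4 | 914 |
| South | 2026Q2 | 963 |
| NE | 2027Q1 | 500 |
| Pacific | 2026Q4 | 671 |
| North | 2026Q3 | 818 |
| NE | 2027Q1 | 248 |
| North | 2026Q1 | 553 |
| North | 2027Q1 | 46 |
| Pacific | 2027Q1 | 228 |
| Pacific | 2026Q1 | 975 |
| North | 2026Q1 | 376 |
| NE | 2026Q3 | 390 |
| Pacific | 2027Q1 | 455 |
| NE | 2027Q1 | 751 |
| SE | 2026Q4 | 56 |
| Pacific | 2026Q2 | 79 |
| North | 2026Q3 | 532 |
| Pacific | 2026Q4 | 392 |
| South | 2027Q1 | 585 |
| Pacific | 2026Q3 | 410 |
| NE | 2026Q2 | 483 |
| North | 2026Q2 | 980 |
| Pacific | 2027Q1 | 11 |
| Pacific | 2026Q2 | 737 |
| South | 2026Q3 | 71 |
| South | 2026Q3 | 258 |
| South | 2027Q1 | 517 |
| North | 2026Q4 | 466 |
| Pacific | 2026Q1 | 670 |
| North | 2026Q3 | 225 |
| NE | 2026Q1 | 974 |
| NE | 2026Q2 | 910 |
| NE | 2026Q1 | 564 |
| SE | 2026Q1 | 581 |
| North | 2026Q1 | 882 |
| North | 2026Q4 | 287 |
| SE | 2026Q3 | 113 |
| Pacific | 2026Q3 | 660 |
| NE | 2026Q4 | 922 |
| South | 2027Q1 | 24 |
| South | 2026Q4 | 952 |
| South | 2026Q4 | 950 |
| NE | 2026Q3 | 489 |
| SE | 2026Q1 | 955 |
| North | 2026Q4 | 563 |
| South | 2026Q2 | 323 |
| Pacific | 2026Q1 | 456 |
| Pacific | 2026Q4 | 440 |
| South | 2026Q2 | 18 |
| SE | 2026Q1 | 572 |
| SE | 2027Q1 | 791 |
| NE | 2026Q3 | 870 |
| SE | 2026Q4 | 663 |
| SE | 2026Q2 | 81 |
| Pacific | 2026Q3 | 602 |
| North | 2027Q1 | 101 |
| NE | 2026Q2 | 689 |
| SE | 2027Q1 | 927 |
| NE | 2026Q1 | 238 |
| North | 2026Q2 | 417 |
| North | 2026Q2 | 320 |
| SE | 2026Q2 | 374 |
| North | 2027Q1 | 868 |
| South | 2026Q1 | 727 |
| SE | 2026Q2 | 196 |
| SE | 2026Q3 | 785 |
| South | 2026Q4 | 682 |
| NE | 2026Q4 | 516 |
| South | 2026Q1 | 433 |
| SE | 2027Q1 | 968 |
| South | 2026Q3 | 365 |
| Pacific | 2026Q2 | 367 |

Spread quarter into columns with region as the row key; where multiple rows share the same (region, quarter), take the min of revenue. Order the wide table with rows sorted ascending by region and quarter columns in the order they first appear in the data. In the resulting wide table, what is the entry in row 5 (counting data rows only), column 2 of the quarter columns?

With rows sorted ascending by region, row 5 is region=South. quarter columns in first-appearance order: 2026Q4, 2026Q1, 2026Q3, 2026Q2, 2027Q1; column 2 is 2026Q1.
Long rows with region=South, quarter=2026Q1: min(144, 727, 433) = 144.

144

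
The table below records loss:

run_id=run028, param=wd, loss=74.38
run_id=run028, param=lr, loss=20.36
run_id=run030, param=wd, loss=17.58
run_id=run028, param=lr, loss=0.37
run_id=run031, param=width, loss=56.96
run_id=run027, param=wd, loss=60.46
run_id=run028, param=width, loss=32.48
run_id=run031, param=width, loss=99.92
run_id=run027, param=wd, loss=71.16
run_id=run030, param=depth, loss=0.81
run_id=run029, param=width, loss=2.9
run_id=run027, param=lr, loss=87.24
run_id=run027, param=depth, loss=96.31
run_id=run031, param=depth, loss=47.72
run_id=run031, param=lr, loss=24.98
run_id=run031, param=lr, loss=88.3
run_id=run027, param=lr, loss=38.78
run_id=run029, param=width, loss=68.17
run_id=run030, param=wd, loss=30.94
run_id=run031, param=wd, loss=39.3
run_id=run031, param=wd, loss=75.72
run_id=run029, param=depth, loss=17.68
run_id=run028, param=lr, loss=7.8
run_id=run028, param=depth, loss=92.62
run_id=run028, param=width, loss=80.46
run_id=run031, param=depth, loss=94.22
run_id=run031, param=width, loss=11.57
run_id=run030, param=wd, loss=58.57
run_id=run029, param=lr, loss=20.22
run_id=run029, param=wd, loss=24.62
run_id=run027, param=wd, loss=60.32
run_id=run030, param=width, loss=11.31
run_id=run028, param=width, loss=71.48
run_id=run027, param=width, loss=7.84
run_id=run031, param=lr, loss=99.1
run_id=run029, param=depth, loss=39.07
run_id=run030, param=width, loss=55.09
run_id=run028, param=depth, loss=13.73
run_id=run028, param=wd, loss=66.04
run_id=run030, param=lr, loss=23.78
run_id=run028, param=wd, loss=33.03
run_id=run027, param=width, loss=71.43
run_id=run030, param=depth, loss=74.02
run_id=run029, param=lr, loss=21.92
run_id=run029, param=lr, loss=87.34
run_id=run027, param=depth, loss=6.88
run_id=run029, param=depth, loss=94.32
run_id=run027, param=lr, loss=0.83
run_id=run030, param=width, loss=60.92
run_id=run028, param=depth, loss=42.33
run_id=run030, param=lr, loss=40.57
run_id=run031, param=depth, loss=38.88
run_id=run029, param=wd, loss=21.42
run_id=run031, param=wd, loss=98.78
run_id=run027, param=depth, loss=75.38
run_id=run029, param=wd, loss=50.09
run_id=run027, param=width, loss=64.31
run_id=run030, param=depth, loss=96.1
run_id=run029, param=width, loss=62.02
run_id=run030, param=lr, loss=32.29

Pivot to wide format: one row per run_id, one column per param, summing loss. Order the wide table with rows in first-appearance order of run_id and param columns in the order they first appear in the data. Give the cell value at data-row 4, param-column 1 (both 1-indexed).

With rows in first-appearance order of run_id, row 4 is run_id=run027. param columns in first-appearance order: wd, lr, width, depth; column 1 is wd.
Long rows with run_id=run027, param=wd: 60.46 + 71.16 + 60.32 = 191.94.

191.94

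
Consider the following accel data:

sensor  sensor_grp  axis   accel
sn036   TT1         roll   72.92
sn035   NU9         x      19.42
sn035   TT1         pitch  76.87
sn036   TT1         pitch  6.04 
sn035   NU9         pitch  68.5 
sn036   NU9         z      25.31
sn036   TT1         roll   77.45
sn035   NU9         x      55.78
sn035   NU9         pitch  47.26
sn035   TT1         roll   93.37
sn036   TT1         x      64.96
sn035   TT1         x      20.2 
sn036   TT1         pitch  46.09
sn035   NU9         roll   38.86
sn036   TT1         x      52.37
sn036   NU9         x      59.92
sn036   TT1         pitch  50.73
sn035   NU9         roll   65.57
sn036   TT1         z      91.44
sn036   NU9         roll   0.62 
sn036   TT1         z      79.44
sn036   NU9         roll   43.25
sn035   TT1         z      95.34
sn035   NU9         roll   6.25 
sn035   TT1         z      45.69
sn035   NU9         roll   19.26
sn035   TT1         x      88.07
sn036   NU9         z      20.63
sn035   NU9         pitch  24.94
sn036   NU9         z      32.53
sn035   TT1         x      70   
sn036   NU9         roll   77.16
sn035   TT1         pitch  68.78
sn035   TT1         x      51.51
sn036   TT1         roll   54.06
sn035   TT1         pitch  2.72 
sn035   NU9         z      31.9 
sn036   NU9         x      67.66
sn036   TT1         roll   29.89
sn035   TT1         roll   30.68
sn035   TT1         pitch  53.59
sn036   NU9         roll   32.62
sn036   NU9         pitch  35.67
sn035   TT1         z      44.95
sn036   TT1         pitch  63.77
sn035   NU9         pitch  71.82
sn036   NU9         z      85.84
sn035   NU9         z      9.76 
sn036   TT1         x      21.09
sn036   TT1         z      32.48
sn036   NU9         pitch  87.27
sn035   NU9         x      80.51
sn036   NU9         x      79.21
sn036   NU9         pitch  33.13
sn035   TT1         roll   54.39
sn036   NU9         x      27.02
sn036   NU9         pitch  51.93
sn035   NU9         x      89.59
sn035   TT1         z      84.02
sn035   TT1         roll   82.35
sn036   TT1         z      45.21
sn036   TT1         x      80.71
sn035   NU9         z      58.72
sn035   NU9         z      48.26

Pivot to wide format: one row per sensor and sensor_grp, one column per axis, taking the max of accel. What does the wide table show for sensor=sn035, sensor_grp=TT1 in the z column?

Rows with sensor=sn035, sensor_grp=TT1 and axis=z: accel values are 95.34, 45.69, 44.95, 84.02.
max(95.34, 45.69, 44.95, 84.02) = 95.34.

95.34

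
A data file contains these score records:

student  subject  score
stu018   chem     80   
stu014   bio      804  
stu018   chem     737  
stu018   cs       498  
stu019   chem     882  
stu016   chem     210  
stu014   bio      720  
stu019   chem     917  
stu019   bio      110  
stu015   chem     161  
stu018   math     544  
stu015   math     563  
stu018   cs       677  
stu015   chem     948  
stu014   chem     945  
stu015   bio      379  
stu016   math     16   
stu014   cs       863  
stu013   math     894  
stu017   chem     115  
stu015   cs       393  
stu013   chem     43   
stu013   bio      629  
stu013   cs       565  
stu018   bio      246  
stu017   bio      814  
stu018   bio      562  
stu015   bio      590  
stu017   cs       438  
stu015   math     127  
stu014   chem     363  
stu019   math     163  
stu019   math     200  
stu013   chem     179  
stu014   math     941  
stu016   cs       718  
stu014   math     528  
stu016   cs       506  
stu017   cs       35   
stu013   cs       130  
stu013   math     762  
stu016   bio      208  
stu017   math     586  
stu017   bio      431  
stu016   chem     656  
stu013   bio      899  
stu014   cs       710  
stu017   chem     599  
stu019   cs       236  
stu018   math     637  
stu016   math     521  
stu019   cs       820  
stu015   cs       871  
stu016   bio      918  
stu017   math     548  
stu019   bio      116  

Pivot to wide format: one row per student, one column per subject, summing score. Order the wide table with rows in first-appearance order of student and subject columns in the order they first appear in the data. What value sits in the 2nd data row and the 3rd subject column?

1573

With rows in first-appearance order of student, row 2 is student=stu014. subject columns in first-appearance order: chem, bio, cs, math; column 3 is cs.
Long rows with student=stu014, subject=cs: 863 + 710 = 1573.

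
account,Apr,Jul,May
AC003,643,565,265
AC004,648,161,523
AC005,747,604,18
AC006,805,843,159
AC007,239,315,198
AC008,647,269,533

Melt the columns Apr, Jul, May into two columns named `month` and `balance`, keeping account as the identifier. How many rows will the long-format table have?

6 account values × 3 melted columns = 18 rows.

18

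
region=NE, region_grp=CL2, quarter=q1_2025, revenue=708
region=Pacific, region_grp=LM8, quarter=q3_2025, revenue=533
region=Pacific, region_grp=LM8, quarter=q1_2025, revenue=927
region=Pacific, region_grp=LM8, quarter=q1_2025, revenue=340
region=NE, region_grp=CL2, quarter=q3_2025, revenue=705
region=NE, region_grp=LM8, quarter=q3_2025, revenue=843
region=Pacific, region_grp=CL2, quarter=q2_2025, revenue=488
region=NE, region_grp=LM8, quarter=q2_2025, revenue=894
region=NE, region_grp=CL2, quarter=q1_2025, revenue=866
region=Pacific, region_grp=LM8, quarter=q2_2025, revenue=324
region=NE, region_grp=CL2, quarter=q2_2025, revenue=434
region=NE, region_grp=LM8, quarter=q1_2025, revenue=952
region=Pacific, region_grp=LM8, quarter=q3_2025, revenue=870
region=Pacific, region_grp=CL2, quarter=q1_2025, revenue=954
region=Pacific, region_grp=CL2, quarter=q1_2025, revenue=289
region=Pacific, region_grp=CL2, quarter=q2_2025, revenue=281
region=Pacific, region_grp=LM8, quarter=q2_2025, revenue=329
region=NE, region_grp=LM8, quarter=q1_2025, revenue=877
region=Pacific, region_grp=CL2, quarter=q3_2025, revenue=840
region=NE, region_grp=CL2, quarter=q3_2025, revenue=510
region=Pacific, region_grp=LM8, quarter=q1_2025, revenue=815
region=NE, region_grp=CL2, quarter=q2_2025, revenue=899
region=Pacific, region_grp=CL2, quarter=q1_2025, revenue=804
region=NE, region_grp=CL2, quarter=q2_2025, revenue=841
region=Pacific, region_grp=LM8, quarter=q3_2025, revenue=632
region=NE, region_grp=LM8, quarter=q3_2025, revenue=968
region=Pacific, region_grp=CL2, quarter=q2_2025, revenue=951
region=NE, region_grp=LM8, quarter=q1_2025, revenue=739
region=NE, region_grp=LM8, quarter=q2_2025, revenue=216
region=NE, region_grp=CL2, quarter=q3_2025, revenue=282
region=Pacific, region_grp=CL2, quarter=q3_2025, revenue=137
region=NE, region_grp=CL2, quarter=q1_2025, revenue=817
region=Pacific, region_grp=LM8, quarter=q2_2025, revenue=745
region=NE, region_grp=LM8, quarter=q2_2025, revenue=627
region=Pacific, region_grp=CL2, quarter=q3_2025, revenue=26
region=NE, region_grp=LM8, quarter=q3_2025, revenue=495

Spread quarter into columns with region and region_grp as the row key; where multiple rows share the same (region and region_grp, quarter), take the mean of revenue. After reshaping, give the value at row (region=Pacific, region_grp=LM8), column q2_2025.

Rows with region=Pacific, region_grp=LM8 and quarter=q2_2025: revenue values are 324, 329, 745.
(324 + 329 + 745) / 3 = 466.

466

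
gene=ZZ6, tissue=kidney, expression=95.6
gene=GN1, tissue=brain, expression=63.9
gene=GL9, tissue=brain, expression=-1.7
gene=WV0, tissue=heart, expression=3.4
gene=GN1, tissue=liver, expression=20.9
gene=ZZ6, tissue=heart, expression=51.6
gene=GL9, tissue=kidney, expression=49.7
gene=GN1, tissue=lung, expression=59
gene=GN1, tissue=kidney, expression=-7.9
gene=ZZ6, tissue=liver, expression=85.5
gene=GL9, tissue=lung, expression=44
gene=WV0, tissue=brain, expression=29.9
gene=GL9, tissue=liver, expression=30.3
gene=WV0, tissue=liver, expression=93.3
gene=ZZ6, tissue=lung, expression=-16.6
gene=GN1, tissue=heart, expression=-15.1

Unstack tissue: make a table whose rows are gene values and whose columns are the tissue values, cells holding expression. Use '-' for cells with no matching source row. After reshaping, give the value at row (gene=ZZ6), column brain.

No long-format row has gene=ZZ6 and tissue=brain, so the cell is -.

-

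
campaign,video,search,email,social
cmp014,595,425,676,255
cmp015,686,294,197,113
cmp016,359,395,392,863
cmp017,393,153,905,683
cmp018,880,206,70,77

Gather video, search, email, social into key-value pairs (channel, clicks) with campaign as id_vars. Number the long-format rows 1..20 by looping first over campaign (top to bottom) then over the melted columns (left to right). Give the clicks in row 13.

20 rows total (5 × 4). Row 13: index ⌊(13-1)/4⌋ = 3 into campaign → cmp017; (13-1) mod 4 = 0 into the melted columns → video.
So row 13 is (cmp017, video, 393); clicks = 393.

393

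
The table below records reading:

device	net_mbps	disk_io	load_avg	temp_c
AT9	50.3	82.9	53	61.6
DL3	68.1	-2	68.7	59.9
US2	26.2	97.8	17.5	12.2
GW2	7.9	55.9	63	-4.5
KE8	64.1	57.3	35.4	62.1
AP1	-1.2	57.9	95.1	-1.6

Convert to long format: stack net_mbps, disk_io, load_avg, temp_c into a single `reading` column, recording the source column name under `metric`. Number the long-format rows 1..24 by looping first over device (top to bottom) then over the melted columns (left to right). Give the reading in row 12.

24 rows total (6 × 4). Row 12: index ⌊(12-1)/4⌋ = 2 into device → US2; (12-1) mod 4 = 3 into the melted columns → temp_c.
So row 12 is (US2, temp_c, 12.2); reading = 12.2.

12.2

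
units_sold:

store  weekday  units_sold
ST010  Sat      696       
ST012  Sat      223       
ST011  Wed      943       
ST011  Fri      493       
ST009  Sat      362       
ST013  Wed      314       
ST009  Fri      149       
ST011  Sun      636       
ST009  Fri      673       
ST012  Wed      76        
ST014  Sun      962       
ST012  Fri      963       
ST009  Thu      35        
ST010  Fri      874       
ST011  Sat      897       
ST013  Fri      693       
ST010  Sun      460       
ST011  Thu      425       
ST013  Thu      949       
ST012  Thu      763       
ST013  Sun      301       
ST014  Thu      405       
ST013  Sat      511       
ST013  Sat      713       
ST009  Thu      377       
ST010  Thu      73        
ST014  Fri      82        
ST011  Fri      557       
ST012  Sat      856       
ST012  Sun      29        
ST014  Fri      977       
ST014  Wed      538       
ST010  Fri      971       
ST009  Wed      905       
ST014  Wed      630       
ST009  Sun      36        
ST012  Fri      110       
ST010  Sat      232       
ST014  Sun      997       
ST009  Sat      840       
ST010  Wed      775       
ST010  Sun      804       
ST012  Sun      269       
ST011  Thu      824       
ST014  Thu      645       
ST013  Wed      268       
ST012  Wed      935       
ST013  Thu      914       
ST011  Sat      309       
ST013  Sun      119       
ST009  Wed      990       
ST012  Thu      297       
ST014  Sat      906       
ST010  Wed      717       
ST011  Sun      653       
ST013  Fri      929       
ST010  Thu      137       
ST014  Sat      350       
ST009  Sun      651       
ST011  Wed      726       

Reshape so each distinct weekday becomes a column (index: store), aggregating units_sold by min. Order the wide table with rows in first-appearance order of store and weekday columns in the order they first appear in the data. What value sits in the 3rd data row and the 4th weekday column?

636

With rows in first-appearance order of store, row 3 is store=ST011. weekday columns in first-appearance order: Sat, Wed, Fri, Sun, Thu; column 4 is Sun.
Long rows with store=ST011, weekday=Sun: min(636, 653) = 636.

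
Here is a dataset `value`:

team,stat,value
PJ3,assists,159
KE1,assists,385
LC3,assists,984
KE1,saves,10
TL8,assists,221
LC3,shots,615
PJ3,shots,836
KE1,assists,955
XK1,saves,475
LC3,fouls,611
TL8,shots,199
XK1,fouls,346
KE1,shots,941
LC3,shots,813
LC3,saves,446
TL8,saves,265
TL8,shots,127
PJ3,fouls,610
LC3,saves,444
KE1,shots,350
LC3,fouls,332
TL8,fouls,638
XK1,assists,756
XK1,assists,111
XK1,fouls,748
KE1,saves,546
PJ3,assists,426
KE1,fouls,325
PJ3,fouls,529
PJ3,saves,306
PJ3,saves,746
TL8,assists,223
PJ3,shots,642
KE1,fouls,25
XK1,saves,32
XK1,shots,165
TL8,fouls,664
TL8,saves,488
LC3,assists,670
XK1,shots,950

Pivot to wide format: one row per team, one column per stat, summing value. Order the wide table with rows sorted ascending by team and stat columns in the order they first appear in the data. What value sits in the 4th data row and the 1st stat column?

444

With rows sorted ascending by team, row 4 is team=TL8. stat columns in first-appearance order: assists, saves, shots, fouls; column 1 is assists.
Long rows with team=TL8, stat=assists: 221 + 223 = 444.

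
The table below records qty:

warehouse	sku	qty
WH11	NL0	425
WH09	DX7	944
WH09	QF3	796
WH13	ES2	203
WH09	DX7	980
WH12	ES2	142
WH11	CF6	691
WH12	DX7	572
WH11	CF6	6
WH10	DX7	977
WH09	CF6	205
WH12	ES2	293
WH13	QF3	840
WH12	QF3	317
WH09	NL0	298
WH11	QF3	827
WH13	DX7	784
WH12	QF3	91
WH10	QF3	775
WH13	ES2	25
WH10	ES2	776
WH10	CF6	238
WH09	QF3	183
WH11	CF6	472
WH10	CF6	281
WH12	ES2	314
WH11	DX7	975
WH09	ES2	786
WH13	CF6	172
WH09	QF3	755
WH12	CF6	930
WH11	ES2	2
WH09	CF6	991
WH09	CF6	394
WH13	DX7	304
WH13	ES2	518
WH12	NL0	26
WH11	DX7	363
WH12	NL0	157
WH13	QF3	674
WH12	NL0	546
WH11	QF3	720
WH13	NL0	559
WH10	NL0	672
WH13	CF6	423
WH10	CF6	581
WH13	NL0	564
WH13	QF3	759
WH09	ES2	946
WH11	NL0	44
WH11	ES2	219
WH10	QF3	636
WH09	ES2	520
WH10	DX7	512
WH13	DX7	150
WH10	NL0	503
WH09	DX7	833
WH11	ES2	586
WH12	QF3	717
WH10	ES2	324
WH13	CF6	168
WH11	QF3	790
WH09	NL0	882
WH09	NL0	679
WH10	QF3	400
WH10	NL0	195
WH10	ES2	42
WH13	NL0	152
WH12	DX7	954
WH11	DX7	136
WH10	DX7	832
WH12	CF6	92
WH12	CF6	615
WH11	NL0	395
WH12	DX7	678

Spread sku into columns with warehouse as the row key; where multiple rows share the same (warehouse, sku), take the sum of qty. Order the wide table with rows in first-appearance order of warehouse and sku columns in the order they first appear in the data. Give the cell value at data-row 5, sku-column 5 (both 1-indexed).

1100

With rows in first-appearance order of warehouse, row 5 is warehouse=WH10. sku columns in first-appearance order: NL0, DX7, QF3, ES2, CF6; column 5 is CF6.
Long rows with warehouse=WH10, sku=CF6: 238 + 281 + 581 = 1100.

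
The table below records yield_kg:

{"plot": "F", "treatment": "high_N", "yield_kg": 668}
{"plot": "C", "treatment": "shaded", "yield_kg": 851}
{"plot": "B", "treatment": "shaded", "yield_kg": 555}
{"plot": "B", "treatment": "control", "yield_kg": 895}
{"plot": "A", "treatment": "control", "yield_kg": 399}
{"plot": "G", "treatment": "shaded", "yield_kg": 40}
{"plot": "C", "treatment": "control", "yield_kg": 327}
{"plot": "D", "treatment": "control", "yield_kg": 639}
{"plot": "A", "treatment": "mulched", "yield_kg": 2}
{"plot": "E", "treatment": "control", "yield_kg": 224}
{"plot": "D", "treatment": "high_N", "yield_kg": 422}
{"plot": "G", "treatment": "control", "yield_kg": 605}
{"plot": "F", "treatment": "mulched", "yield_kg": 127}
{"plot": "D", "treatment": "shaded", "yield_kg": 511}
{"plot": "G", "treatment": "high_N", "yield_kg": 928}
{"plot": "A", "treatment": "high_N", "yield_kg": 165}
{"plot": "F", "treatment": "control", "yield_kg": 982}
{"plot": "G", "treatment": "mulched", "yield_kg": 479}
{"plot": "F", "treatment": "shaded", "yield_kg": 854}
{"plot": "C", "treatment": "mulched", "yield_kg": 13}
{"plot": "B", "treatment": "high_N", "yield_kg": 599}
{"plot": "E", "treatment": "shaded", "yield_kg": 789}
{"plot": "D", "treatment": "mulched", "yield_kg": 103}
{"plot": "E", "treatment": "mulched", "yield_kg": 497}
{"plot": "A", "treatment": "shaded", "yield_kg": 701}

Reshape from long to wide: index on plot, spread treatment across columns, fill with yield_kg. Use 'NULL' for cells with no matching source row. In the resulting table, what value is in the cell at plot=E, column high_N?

NULL

No long-format row has plot=E and treatment=high_N, so the cell is NULL.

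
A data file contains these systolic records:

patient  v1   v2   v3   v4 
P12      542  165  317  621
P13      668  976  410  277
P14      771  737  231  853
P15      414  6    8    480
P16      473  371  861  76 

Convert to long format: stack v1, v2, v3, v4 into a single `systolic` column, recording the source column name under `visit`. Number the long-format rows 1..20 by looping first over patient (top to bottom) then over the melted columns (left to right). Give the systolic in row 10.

737

20 rows total (5 × 4). Row 10: index ⌊(10-1)/4⌋ = 2 into patient → P14; (10-1) mod 4 = 1 into the melted columns → v2.
So row 10 is (P14, v2, 737); systolic = 737.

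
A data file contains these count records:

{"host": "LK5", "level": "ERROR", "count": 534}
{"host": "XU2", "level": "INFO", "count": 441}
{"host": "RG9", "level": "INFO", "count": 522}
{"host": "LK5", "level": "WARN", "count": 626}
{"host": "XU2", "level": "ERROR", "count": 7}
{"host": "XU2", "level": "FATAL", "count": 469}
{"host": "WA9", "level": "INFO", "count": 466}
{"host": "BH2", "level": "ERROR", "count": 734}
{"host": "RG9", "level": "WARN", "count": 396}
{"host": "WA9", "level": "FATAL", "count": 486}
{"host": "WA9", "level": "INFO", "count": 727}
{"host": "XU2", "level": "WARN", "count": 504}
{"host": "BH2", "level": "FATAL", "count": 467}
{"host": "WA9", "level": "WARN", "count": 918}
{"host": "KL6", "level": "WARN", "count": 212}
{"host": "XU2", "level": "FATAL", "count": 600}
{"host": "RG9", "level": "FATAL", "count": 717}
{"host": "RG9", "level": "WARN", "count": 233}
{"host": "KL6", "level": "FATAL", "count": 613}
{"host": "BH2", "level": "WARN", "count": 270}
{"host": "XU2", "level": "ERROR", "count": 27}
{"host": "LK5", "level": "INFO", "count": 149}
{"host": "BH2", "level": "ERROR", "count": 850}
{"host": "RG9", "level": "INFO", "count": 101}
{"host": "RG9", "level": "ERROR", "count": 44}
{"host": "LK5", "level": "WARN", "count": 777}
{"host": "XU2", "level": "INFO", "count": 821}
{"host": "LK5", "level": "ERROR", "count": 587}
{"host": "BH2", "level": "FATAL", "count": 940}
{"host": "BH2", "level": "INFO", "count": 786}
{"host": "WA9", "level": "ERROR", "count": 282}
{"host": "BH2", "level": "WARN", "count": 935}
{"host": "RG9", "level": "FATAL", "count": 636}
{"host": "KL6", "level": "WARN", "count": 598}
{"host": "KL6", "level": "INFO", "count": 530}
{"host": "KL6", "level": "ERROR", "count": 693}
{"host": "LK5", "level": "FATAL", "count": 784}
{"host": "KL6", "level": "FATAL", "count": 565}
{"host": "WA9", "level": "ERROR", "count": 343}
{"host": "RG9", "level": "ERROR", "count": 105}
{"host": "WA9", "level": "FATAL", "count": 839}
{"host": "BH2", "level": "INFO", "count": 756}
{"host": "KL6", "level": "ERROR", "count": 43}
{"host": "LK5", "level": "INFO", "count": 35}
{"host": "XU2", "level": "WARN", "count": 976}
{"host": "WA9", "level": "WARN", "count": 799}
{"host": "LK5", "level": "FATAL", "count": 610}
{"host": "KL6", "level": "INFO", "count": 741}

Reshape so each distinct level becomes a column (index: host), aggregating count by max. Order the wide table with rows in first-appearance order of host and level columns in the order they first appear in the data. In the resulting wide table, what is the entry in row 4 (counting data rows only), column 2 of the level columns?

With rows in first-appearance order of host, row 4 is host=WA9. level columns in first-appearance order: ERROR, INFO, WARN, FATAL; column 2 is INFO.
Long rows with host=WA9, level=INFO: max(466, 727) = 727.

727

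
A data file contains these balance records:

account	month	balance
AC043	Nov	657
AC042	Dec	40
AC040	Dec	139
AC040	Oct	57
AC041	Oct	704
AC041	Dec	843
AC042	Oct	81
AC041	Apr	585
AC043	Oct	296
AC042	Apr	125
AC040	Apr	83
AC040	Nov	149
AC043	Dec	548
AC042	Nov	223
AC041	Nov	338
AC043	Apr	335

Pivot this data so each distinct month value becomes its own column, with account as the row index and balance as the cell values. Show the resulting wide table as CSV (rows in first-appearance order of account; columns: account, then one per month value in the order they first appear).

Columns: account plus the 4 distinct month values (Nov, Dec, Oct, Apr).
For example, row AC043 column Nov takes balance=657 from the long row (AC043, Nov).

account,Nov,Dec,Oct,Apr
AC043,657,548,296,335
AC042,223,40,81,125
AC040,149,139,57,83
AC041,338,843,704,585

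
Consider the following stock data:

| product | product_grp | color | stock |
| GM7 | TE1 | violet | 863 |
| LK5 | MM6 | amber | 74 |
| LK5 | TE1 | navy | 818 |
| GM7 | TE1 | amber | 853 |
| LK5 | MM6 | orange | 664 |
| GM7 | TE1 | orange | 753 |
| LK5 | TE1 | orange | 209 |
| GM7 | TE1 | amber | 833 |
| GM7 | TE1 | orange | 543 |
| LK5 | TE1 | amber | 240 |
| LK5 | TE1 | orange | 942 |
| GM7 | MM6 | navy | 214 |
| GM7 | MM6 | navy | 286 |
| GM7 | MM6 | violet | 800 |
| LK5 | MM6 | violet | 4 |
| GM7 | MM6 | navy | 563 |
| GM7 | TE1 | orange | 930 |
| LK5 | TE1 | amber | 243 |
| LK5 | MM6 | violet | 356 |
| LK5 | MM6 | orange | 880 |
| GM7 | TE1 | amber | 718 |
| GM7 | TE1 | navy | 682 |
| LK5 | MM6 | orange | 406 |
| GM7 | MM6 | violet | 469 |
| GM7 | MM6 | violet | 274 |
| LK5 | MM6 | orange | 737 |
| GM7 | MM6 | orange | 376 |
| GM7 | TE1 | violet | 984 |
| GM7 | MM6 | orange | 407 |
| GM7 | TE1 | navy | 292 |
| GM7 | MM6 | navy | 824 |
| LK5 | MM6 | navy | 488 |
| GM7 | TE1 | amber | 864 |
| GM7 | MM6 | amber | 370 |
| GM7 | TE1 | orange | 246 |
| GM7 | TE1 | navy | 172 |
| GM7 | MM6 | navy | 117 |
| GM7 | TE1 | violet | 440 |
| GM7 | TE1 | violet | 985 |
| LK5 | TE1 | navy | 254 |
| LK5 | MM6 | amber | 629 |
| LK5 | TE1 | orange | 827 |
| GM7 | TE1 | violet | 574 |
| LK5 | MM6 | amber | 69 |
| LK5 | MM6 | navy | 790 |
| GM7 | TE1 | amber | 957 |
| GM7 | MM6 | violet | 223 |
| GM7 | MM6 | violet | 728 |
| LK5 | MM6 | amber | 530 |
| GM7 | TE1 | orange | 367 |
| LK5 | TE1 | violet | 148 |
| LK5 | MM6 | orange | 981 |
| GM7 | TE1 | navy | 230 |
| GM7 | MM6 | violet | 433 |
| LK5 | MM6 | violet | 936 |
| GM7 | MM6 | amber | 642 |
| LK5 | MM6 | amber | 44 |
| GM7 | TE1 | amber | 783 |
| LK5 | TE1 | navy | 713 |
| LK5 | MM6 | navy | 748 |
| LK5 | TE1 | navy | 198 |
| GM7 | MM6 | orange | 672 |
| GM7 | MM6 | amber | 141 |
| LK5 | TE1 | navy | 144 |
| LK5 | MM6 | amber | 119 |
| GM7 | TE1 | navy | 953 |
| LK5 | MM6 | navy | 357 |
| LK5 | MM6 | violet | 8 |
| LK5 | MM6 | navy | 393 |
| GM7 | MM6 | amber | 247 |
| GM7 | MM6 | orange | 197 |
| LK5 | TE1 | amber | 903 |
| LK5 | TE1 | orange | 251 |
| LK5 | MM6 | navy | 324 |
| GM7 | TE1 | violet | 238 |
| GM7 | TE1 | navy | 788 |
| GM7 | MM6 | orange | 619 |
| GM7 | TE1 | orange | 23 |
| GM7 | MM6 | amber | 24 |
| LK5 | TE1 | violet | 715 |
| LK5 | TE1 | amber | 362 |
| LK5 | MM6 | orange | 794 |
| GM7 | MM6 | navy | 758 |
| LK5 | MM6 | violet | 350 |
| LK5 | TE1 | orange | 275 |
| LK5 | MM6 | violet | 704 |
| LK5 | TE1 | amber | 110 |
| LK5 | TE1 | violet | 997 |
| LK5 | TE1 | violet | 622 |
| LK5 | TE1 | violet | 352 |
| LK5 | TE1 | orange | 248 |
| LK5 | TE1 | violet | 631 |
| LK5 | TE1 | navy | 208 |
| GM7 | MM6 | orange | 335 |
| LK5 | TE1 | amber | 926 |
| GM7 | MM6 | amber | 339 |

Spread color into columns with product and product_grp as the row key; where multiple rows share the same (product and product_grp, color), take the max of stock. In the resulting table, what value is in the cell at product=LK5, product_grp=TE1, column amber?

926

Rows with product=LK5, product_grp=TE1 and color=amber: stock values are 240, 243, 903, 362, 110, 926.
max(240, 243, 903, 362, 110, 926) = 926.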